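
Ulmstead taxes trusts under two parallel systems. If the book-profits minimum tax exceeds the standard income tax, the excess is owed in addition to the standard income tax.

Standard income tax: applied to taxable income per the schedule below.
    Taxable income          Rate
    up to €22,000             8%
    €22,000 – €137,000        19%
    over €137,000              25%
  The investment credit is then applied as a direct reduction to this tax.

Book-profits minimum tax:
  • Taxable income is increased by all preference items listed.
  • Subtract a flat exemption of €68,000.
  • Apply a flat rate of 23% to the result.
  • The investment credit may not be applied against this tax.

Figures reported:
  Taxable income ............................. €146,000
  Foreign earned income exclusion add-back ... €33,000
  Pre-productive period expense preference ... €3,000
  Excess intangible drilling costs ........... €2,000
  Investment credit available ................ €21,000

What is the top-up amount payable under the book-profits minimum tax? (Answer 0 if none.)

€21,820

Standard income tax:
  €22,000 × 8% = €1,760
  €115,000 × 19% = €21,850
  €9,000 × 25% = €2,250
  → €25,860
  Less investment credit €21,000 → €4,860

Book-profits minimum tax:
  Adjusted income: €146,000 + €33,000 + €3,000 + €2,000 = €184,000
  Less exemption €68,000 → base €116,000
  €116,000 × 23% = €26,680

Excess of book-profits minimum tax over standard income tax: €26,680 − €4,860 = €21,820.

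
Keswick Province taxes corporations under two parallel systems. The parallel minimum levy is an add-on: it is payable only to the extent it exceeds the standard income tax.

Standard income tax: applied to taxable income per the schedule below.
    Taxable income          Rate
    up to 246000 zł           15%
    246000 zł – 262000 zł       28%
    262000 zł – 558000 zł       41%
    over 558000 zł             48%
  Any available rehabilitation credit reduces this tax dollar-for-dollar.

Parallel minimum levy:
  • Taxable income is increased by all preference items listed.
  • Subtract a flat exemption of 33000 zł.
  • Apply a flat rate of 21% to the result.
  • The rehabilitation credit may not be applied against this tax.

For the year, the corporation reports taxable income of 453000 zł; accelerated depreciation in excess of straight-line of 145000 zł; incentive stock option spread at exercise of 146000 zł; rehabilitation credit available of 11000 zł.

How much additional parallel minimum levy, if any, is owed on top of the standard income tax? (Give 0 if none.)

Parallel minimum levy:
  Adjusted income: 453000 zł + 145000 zł + 146000 zł = 744000 zł
  Less exemption 33000 zł → base 711000 zł
  711000 zł × 21% = 149310 zł

Standard income tax:
  246000 zł × 15% = 36900 zł
  16000 zł × 28% = 4480 zł
  191000 zł × 41% = 78310 zł
  → 119690 zł
  Less rehabilitation credit 11000 zł → 108690 zł

Excess of parallel minimum levy over standard income tax: 149310 zł − 108690 zł = 40620 zł.

40620 zł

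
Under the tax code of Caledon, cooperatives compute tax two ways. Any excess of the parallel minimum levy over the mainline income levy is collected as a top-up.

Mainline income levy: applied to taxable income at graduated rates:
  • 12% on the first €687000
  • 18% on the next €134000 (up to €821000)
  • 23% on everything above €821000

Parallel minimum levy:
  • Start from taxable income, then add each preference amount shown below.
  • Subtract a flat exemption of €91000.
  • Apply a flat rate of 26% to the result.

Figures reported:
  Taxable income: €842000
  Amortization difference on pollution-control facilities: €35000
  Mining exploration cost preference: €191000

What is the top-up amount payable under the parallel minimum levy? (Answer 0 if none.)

Parallel minimum levy:
  Adjusted income: €842000 + €35000 + €191000 = €1068000
  Less exemption €91000 → base €977000
  €977000 × 26% = €254020

Mainline income levy:
  €687000 × 12% = €82440
  €134000 × 18% = €24120
  €21000 × 23% = €4830
  → €111390

Excess of parallel minimum levy over mainline income levy: €254020 − €111390 = €142630.

€142630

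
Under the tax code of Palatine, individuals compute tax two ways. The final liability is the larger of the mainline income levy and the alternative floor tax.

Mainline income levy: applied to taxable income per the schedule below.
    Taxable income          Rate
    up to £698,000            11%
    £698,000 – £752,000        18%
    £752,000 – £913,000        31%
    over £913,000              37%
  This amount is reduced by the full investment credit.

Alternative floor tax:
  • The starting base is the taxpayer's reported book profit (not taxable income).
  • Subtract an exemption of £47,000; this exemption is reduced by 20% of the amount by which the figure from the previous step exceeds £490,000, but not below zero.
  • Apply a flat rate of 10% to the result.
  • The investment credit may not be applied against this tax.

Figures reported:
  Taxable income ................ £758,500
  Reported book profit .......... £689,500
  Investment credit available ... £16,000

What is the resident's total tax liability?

£72,515

Mainline income levy:
  £698,000 × 11% = £76,780
  £54,000 × 18% = £9,720
  £6,500 × 31% = £2,015
  → £88,515
  Less investment credit £16,000 → £72,515

Alternative floor tax:
  Base (reported book profit): £689,500
  Exemption: £47,000 − 20% × (£689,500 − £490,000) = £47,000 − £39,900 = £7,100
  Base: £689,500 − £7,100 = £682,400
  £682,400 × 10% = £68,240

£72,515 > £68,240, so the mainline income levy governs.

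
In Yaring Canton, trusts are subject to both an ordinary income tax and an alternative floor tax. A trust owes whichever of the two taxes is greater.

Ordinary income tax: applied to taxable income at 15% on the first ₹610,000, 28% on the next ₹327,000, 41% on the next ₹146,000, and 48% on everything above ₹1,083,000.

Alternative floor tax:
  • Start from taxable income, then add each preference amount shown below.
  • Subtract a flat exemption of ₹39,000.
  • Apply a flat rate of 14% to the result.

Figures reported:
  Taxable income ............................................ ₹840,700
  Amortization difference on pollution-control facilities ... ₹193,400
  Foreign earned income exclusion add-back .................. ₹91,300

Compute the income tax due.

Alternative floor tax:
  Adjusted income: ₹840,700 + ₹193,400 + ₹91,300 = ₹1,125,400
  Less exemption ₹39,000 → base ₹1,086,400
  ₹1,086,400 × 14% = ₹152,096

Ordinary income tax:
  ₹610,000 × 15% = ₹91,500
  ₹230,700 × 28% = ₹64,596
  → ₹156,096

₹156,096 > ₹152,096, so the ordinary income tax governs.

₹156,096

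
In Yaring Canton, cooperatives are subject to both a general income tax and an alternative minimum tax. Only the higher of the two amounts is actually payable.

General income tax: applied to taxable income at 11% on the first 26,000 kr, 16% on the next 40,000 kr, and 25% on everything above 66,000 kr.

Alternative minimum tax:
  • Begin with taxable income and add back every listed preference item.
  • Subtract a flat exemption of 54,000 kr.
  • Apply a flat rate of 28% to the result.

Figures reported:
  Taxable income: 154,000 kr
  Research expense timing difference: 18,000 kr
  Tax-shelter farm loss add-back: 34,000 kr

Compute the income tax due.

42,560 kr

Alternative minimum tax:
  Adjusted income: 154,000 kr + 18,000 kr + 34,000 kr = 206,000 kr
  Less exemption 54,000 kr → base 152,000 kr
  152,000 kr × 28% = 42,560 kr

General income tax:
  26,000 kr × 11% = 2,860 kr
  40,000 kr × 16% = 6,400 kr
  88,000 kr × 25% = 22,000 kr
  → 31,260 kr

42,560 kr > 31,260 kr, so the alternative minimum tax is the binding amount.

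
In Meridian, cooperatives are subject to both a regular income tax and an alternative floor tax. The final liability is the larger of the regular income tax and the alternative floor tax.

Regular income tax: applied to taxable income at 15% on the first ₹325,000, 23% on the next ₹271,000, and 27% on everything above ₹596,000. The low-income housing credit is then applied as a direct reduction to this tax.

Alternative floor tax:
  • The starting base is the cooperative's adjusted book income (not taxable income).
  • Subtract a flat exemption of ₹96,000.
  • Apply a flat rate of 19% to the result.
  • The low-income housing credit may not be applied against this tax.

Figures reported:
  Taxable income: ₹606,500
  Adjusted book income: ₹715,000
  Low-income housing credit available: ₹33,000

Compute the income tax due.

Regular income tax:
  ₹325,000 × 15% = ₹48,750
  ₹271,000 × 23% = ₹62,330
  ₹10,500 × 27% = ₹2,835
  → ₹113,915
  Less low-income housing credit ₹33,000 → ₹80,915

Alternative floor tax:
  Base (adjusted book income): ₹715,000
  Less exemption ₹96,000 → base ₹619,000
  ₹619,000 × 19% = ₹117,610

₹117,610 > ₹80,915, so the alternative floor tax is the binding amount.

₹117,610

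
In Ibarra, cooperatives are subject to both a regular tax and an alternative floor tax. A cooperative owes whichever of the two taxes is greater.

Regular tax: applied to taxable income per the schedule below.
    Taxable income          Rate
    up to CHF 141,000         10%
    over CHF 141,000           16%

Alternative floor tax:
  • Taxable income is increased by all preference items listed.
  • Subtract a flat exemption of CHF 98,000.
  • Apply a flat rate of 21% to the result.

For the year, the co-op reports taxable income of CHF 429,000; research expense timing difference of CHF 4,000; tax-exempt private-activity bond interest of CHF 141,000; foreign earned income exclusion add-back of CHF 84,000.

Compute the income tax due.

CHF 117,600

Alternative floor tax:
  Adjusted income: CHF 429,000 + CHF 4,000 + CHF 141,000 + CHF 84,000 = CHF 658,000
  Less exemption CHF 98,000 → base CHF 560,000
  CHF 560,000 × 21% = CHF 117,600

Regular tax:
  CHF 141,000 × 10% = CHF 14,100
  CHF 288,000 × 16% = CHF 46,080
  → CHF 60,180

CHF 117,600 > CHF 60,180, so the alternative floor tax is the binding amount.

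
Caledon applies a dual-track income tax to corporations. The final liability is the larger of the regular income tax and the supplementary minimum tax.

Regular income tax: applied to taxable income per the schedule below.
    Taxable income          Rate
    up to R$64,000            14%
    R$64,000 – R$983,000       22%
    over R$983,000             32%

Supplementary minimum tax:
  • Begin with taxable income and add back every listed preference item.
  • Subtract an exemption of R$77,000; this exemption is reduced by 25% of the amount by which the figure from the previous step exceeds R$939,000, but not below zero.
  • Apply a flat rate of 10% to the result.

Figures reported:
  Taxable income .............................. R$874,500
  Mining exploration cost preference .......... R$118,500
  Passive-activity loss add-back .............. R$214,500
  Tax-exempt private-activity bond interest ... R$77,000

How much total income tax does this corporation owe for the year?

Regular income tax:
  R$64,000 × 14% = R$8,960
  R$810,500 × 22% = R$178,310
  → R$187,270

Supplementary minimum tax:
  Adjusted income: R$874,500 + R$118,500 + R$214,500 + R$77,000 = R$1,284,500
  Exemption: 25% × (R$1,284,500 − R$939,000) = R$86,375 ≥ R$77,000, so the exemption is fully phased out
  Base: R$1,284,500 − R$0 = R$1,284,500
  R$1,284,500 × 10% = R$128,450

R$187,270 > R$128,450, so the regular income tax governs.

R$187,270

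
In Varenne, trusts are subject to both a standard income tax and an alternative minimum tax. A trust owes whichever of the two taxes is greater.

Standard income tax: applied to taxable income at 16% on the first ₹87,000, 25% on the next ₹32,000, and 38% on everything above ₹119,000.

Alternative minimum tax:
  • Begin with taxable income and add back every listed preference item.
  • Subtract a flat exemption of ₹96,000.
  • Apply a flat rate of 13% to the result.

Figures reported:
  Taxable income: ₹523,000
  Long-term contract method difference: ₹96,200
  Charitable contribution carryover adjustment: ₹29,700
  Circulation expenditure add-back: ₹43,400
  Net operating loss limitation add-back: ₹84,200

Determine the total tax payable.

Standard income tax:
  ₹87,000 × 16% = ₹13,920
  ₹32,000 × 25% = ₹8,000
  ₹404,000 × 38% = ₹153,520
  → ₹175,440

Alternative minimum tax:
  Adjusted income: ₹523,000 + ₹96,200 + ₹29,700 + ₹43,400 + ₹84,200 = ₹776,500
  Less exemption ₹96,000 → base ₹680,500
  ₹680,500 × 13% = ₹88,465

₹175,440 > ₹88,465, so the standard income tax governs.

₹175,440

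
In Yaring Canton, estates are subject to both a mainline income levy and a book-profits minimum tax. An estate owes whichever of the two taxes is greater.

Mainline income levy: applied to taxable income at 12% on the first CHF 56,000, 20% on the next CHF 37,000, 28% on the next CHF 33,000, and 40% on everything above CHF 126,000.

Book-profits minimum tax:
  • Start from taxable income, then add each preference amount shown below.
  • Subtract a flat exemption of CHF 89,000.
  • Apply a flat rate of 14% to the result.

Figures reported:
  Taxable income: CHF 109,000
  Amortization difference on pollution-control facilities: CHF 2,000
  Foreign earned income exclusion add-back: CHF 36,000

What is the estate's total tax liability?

Mainline income levy:
  CHF 56,000 × 12% = CHF 6,720
  CHF 37,000 × 20% = CHF 7,400
  CHF 16,000 × 28% = CHF 4,480
  → CHF 18,600

Book-profits minimum tax:
  Adjusted income: CHF 109,000 + CHF 2,000 + CHF 36,000 = CHF 147,000
  Less exemption CHF 89,000 → base CHF 58,000
  CHF 58,000 × 14% = CHF 8,120

CHF 18,600 > CHF 8,120, so the mainline income levy governs.

CHF 18,600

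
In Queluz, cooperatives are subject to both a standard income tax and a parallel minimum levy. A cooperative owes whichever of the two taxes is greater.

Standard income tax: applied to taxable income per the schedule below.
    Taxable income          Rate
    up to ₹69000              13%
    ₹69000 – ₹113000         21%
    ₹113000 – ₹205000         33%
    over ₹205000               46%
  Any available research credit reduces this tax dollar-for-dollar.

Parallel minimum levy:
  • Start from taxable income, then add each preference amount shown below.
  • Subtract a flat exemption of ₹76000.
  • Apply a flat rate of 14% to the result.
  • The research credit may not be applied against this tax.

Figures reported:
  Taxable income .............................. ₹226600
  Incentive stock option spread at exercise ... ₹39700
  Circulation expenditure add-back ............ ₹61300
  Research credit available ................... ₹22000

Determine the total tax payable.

₹36506

Standard income tax:
  ₹69000 × 13% = ₹8970
  ₹44000 × 21% = ₹9240
  ₹92000 × 33% = ₹30360
  ₹21600 × 46% = ₹9936
  → ₹58506
  Less research credit ₹22000 → ₹36506

Parallel minimum levy:
  Adjusted income: ₹226600 + ₹39700 + ₹61300 = ₹327600
  Less exemption ₹76000 → base ₹251600
  ₹251600 × 14% = ₹35224

₹36506 > ₹35224, so the standard income tax governs.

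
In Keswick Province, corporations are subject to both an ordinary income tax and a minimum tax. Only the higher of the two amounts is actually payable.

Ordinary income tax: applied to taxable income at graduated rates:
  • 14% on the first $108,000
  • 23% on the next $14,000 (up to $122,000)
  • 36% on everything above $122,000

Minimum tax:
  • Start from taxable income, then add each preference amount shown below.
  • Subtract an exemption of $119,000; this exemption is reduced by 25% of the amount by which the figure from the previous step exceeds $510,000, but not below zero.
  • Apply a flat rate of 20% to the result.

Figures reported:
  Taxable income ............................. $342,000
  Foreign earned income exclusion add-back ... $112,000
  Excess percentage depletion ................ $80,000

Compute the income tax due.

$97,540

Minimum tax:
  Adjusted income: $342,000 + $112,000 + $80,000 = $534,000
  Exemption: $119,000 − 25% × ($534,000 − $510,000) = $119,000 − $6,000 = $113,000
  Base: $534,000 − $113,000 = $421,000
  $421,000 × 20% = $84,200

Ordinary income tax:
  $108,000 × 14% = $15,120
  $14,000 × 23% = $3,220
  $220,000 × 36% = $79,200
  → $97,540

$97,540 > $84,200, so the ordinary income tax governs.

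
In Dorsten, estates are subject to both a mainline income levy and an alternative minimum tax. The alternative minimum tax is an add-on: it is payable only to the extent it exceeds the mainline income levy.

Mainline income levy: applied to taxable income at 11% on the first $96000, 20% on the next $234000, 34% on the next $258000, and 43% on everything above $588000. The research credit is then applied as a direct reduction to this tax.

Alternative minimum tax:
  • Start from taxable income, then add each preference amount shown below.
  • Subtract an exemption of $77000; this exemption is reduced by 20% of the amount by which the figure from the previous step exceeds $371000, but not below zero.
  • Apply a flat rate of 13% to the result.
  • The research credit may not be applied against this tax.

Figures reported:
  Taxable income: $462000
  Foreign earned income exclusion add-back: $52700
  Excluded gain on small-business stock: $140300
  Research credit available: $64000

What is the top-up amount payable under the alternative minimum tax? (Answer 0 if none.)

Alternative minimum tax:
  Adjusted income: $462000 + $52700 + $140300 = $655000
  Exemption: $77000 − 20% × ($655000 − $371000) = $77000 − $56800 = $20200
  Base: $655000 − $20200 = $634800
  $634800 × 13% = $82524

Mainline income levy:
  $96000 × 11% = $10560
  $234000 × 20% = $46800
  $132000 × 34% = $44880
  → $102240
  Less research credit $64000 → $38240

Excess of alternative minimum tax over mainline income levy: $82524 − $38240 = $44284.

$44284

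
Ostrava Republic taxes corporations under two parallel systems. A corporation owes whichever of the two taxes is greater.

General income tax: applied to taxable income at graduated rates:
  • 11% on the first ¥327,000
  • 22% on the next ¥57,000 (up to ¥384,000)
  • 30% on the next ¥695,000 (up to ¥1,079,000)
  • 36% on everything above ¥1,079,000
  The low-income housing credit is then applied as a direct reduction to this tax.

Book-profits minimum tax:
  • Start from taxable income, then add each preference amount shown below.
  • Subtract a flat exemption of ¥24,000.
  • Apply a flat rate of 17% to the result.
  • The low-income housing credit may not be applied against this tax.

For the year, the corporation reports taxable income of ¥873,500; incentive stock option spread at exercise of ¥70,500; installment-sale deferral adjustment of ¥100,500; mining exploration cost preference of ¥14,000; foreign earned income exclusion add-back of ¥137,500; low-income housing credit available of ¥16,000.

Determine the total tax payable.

¥199,240

Book-profits minimum tax:
  Adjusted income: ¥873,500 + ¥70,500 + ¥100,500 + ¥14,000 + ¥137,500 = ¥1,196,000
  Less exemption ¥24,000 → base ¥1,172,000
  ¥1,172,000 × 17% = ¥199,240

General income tax:
  ¥327,000 × 11% = ¥35,970
  ¥57,000 × 22% = ¥12,540
  ¥489,500 × 30% = ¥146,850
  → ¥195,360
  Less low-income housing credit ¥16,000 → ¥179,360

¥199,240 > ¥179,360, so the book-profits minimum tax is the binding amount.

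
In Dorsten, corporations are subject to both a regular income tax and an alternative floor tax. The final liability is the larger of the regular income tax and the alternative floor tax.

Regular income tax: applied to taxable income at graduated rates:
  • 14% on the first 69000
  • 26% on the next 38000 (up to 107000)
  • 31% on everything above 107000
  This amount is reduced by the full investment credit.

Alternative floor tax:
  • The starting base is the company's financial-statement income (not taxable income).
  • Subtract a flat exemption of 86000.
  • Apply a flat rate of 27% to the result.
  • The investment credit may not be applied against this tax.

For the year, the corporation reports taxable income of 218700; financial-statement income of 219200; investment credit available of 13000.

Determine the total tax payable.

Regular income tax:
  69000 × 14% = 9660
  38000 × 26% = 9880
  111700 × 31% = 34627
  → 54167
  Less investment credit 13000 → 41167

Alternative floor tax:
  Base (financial-statement income): 219200
  Less exemption 86000 → base 133200
  133200 × 27% = 35964

41167 > 35964, so the regular income tax governs.

41167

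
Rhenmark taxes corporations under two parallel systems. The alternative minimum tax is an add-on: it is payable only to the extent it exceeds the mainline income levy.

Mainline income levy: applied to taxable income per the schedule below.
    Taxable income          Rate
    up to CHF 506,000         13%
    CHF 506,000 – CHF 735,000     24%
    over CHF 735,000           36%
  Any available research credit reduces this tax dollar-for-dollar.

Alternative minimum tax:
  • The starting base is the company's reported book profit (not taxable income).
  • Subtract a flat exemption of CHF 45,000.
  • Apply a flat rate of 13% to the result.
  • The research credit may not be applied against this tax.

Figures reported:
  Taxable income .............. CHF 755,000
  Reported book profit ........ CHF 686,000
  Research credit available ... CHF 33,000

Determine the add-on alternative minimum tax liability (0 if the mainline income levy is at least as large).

Alternative minimum tax:
  Base (reported book profit): CHF 686,000
  Less exemption CHF 45,000 → base CHF 641,000
  CHF 641,000 × 13% = CHF 83,330

Mainline income levy:
  CHF 506,000 × 13% = CHF 65,780
  CHF 229,000 × 24% = CHF 54,960
  CHF 20,000 × 36% = CHF 7,200
  → CHF 127,940
  Less research credit CHF 33,000 → CHF 94,940

CHF 83,330 ≤ CHF 94,940, so no add-on is due.

CHF 0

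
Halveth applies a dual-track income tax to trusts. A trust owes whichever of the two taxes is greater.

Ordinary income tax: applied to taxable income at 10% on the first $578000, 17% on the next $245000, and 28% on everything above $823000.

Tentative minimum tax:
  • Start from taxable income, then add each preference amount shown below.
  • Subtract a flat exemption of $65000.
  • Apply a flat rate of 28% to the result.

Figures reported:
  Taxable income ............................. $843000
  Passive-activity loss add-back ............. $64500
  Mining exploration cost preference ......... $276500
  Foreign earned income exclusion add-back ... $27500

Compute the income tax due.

$321020

Ordinary income tax:
  $578000 × 10% = $57800
  $245000 × 17% = $41650
  $20000 × 28% = $5600
  → $105050

Tentative minimum tax:
  Adjusted income: $843000 + $64500 + $276500 + $27500 = $1211500
  Less exemption $65000 → base $1146500
  $1146500 × 28% = $321020

$321020 > $105050, so the tentative minimum tax is the binding amount.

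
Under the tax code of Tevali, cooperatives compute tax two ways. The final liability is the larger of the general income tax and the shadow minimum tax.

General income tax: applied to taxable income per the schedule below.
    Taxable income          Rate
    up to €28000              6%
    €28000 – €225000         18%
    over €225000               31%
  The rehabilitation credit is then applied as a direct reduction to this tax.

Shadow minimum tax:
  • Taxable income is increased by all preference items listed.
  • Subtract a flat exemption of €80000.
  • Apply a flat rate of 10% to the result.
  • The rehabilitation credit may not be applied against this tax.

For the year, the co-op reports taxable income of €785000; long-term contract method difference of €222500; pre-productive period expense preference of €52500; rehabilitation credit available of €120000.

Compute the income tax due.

€98000

Shadow minimum tax:
  Adjusted income: €785000 + €222500 + €52500 = €1060000
  Less exemption €80000 → base €980000
  €980000 × 10% = €98000

General income tax:
  €28000 × 6% = €1680
  €197000 × 18% = €35460
  €560000 × 31% = €173600
  → €210740
  Less rehabilitation credit €120000 → €90740

€98000 > €90740, so the shadow minimum tax is the binding amount.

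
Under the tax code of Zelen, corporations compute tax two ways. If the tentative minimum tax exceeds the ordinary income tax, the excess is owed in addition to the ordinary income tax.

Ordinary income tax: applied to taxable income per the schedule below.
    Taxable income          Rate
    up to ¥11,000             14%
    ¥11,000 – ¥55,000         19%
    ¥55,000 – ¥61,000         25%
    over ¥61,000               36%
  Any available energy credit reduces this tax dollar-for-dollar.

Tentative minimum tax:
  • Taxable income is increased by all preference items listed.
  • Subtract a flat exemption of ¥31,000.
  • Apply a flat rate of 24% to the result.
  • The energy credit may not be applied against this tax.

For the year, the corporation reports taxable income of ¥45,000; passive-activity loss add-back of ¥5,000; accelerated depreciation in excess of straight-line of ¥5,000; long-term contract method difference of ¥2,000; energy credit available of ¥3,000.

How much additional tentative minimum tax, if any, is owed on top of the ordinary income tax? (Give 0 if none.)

¥1,240

Ordinary income tax:
  ¥11,000 × 14% = ¥1,540
  ¥34,000 × 19% = ¥6,460
  → ¥8,000
  Less energy credit ¥3,000 → ¥5,000

Tentative minimum tax:
  Adjusted income: ¥45,000 + ¥5,000 + ¥5,000 + ¥2,000 = ¥57,000
  Less exemption ¥31,000 → base ¥26,000
  ¥26,000 × 24% = ¥6,240

Excess of tentative minimum tax over ordinary income tax: ¥6,240 − ¥5,000 = ¥1,240.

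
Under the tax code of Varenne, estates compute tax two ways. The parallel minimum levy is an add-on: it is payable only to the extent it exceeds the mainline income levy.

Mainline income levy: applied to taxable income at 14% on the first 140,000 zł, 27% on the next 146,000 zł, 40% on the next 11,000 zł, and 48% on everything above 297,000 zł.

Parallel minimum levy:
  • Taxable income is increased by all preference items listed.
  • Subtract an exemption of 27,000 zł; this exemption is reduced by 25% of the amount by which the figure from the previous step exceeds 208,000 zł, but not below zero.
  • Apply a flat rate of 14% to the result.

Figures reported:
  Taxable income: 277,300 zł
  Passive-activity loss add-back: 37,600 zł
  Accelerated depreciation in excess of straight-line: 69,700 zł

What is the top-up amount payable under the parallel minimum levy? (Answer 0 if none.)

0 zł

Mainline income levy:
  140,000 zł × 14% = 19,600 zł
  137,300 zł × 27% = 37,071 zł
  → 56,671 zł

Parallel minimum levy:
  Adjusted income: 277,300 zł + 37,600 zł + 69,700 zł = 384,600 zł
  Exemption: 25% × (384,600 zł − 208,000 zł) = 44,150 zł ≥ 27,000 zł, so the exemption is fully phased out
  Base: 384,600 zł − 0 zł = 384,600 zł
  384,600 zł × 14% = 53,844 zł

53,844 zł ≤ 56,671 zł, so no add-on is due.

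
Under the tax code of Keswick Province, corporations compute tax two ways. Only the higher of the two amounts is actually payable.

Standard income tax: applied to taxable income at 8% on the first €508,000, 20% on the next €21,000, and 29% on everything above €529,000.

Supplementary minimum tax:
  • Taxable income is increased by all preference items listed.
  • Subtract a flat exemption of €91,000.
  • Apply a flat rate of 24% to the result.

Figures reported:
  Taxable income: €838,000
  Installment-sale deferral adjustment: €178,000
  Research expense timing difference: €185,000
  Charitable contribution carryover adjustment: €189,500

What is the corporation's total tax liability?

Supplementary minimum tax:
  Adjusted income: €838,000 + €178,000 + €185,000 + €189,500 = €1,390,500
  Less exemption €91,000 → base €1,299,500
  €1,299,500 × 24% = €311,880

Standard income tax:
  €508,000 × 8% = €40,640
  €21,000 × 20% = €4,200
  €309,000 × 29% = €89,610
  → €134,450

€311,880 > €134,450, so the supplementary minimum tax is the binding amount.

€311,880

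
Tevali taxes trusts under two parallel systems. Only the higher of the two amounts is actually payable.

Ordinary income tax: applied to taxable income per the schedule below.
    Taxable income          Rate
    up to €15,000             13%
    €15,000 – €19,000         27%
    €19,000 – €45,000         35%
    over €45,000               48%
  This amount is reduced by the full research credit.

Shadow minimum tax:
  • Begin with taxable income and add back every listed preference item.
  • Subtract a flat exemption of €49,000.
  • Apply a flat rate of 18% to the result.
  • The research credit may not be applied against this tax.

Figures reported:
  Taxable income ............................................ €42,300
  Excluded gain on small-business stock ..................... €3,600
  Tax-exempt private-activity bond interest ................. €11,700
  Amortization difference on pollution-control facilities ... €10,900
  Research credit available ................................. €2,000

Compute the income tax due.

Ordinary income tax:
  €15,000 × 13% = €1,950
  €4,000 × 27% = €1,080
  €23,300 × 35% = €8,155
  → €11,185
  Less research credit €2,000 → €9,185

Shadow minimum tax:
  Adjusted income: €42,300 + €3,600 + €11,700 + €10,900 = €68,500
  Less exemption €49,000 → base €19,500
  €19,500 × 18% = €3,510

€9,185 > €3,510, so the ordinary income tax governs.

€9,185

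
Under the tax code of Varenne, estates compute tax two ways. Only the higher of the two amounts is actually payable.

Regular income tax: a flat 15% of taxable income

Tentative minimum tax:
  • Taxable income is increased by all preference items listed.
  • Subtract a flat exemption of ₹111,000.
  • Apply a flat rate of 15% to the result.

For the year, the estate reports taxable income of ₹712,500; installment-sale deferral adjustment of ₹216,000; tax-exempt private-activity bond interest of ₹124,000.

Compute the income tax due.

Tentative minimum tax:
  Adjusted income: ₹712,500 + ₹216,000 + ₹124,000 = ₹1,052,500
  Less exemption ₹111,000 → base ₹941,500
  ₹941,500 × 15% = ₹141,225

Regular income tax:
  ₹712,500 × 15% = ₹106,875

₹141,225 > ₹106,875, so the tentative minimum tax is the binding amount.

₹141,225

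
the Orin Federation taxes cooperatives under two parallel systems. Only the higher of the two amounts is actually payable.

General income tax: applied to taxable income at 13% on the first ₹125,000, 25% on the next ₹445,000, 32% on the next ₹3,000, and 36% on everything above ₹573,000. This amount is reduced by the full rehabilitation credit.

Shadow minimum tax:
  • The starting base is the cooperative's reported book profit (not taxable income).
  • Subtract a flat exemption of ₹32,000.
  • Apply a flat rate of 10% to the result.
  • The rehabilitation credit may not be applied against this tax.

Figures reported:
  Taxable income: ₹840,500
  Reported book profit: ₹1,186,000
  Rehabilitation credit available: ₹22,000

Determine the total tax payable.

₹202,760

General income tax:
  ₹125,000 × 13% = ₹16,250
  ₹445,000 × 25% = ₹111,250
  ₹3,000 × 32% = ₹960
  ₹267,500 × 36% = ₹96,300
  → ₹224,760
  Less rehabilitation credit ₹22,000 → ₹202,760

Shadow minimum tax:
  Base (reported book profit): ₹1,186,000
  Less exemption ₹32,000 → base ₹1,154,000
  ₹1,154,000 × 10% = ₹115,400

₹202,760 > ₹115,400, so the general income tax governs.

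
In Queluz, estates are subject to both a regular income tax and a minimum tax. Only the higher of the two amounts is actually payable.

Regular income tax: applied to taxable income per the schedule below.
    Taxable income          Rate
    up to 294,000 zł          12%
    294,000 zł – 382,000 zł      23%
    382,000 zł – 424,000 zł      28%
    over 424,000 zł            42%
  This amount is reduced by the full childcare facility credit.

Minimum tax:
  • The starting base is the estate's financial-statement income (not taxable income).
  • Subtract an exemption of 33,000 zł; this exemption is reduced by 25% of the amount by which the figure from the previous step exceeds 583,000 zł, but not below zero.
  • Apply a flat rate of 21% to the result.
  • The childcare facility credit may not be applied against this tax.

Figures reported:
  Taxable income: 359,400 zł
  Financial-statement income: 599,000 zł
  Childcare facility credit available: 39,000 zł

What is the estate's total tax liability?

119,700 zł

Regular income tax:
  294,000 zł × 12% = 35,280 zł
  65,400 zł × 23% = 15,042 zł
  → 50,322 zł
  Less childcare facility credit 39,000 zł → 11,322 zł

Minimum tax:
  Base (financial-statement income): 599,000 zł
  Exemption: 33,000 zł − 25% × (599,000 zł − 583,000 zł) = 33,000 zł − 4,000 zł = 29,000 zł
  Base: 599,000 zł − 29,000 zł = 570,000 zł
  570,000 zł × 21% = 119,700 zł

119,700 zł > 11,322 zł, so the minimum tax is the binding amount.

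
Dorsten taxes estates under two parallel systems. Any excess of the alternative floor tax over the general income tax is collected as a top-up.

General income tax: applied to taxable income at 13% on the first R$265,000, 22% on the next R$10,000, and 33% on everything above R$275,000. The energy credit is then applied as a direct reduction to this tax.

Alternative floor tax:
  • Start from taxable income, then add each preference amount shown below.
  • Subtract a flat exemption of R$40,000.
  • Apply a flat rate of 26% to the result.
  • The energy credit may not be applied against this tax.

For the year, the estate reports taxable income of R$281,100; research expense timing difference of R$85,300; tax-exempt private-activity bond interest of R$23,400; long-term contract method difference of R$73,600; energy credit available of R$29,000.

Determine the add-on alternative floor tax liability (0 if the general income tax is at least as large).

General income tax:
  R$265,000 × 13% = R$34,450
  R$10,000 × 22% = R$2,200
  R$6,100 × 33% = R$2,013
  → R$38,663
  Less energy credit R$29,000 → R$9,663

Alternative floor tax:
  Adjusted income: R$281,100 + R$85,300 + R$23,400 + R$73,600 = R$463,400
  Less exemption R$40,000 → base R$423,400
  R$423,400 × 26% = R$110,084

Excess of alternative floor tax over general income tax: R$110,084 − R$9,663 = R$100,421.

R$100,421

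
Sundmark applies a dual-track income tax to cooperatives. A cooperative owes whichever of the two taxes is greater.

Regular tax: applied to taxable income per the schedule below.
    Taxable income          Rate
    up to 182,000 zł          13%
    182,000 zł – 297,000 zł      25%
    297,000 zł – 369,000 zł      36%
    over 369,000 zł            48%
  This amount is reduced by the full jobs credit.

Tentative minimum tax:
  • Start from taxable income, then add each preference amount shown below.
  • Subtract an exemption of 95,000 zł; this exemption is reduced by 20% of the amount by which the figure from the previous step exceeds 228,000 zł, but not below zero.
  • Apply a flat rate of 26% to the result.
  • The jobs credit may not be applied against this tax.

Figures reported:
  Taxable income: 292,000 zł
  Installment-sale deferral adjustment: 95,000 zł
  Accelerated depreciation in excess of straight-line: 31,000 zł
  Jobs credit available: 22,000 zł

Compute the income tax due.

Regular tax:
  182,000 zł × 13% = 23,660 zł
  110,000 zł × 25% = 27,500 zł
  → 51,160 zł
  Less jobs credit 22,000 zł → 29,160 zł

Tentative minimum tax:
  Adjusted income: 292,000 zł + 95,000 zł + 31,000 zł = 418,000 zł
  Exemption: 95,000 zł − 20% × (418,000 zł − 228,000 zł) = 95,000 zł − 38,000 zł = 57,000 zł
  Base: 418,000 zł − 57,000 zł = 361,000 zł
  361,000 zł × 26% = 93,860 zł

93,860 zł > 29,160 zł, so the tentative minimum tax is the binding amount.

93,860 zł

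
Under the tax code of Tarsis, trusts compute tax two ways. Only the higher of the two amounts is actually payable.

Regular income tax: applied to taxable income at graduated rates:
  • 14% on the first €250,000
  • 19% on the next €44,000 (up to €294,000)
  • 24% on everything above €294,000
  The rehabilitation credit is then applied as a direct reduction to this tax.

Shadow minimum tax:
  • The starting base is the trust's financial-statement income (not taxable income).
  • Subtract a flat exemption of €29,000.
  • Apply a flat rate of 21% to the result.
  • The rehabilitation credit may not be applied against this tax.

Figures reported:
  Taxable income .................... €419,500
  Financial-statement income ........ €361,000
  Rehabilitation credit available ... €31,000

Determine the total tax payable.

€69,720

Regular income tax:
  €250,000 × 14% = €35,000
  €44,000 × 19% = €8,360
  €125,500 × 24% = €30,120
  → €73,480
  Less rehabilitation credit €31,000 → €42,480

Shadow minimum tax:
  Base (financial-statement income): €361,000
  Less exemption €29,000 → base €332,000
  €332,000 × 21% = €69,720

€69,720 > €42,480, so the shadow minimum tax is the binding amount.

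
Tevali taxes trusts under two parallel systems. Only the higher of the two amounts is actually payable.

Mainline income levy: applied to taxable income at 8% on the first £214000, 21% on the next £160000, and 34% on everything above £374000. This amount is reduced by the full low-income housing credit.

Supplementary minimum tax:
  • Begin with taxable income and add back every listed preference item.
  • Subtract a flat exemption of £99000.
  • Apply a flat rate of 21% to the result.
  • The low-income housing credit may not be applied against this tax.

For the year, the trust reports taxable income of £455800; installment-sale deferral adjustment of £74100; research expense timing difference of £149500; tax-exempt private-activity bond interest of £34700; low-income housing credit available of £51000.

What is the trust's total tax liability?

Mainline income levy:
  £214000 × 8% = £17120
  £160000 × 21% = £33600
  £81800 × 34% = £27812
  → £78532
  Less low-income housing credit £51000 → £27532

Supplementary minimum tax:
  Adjusted income: £455800 + £74100 + £149500 + £34700 = £714100
  Less exemption £99000 → base £615100
  £615100 × 21% = £129171

£129171 > £27532, so the supplementary minimum tax is the binding amount.

£129171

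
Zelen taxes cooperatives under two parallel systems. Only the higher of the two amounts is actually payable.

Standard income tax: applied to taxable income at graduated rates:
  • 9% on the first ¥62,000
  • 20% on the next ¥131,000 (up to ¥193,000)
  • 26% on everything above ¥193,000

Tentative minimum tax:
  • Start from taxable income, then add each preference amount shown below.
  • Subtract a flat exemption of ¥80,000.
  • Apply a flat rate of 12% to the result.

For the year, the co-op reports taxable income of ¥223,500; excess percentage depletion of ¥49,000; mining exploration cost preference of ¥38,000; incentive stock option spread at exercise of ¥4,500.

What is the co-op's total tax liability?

Standard income tax:
  ¥62,000 × 9% = ¥5,580
  ¥131,000 × 20% = ¥26,200
  ¥30,500 × 26% = ¥7,930
  → ¥39,710

Tentative minimum tax:
  Adjusted income: ¥223,500 + ¥49,000 + ¥38,000 + ¥4,500 = ¥315,000
  Less exemption ¥80,000 → base ¥235,000
  ¥235,000 × 12% = ¥28,200

¥39,710 > ¥28,200, so the standard income tax governs.

¥39,710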